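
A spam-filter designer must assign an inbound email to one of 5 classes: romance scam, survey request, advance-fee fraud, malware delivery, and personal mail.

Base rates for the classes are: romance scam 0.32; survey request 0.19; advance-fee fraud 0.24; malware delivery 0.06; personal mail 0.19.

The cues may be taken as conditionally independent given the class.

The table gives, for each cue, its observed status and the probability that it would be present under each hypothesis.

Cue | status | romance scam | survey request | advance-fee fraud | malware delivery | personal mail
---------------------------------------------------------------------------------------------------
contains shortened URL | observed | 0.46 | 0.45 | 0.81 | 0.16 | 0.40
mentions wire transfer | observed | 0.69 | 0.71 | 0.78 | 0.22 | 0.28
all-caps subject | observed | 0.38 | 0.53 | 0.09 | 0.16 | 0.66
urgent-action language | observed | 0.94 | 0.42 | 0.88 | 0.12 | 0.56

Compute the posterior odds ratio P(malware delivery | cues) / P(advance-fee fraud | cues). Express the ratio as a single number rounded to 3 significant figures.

The normalizing constant cancels in an odds ratio, so compute prior × likelihood for the two hypotheses only:
  malware delivery: 0.06 × 0.16 × 0.22 × 0.16 × 0.12 = 4.055e-05
  advance-fee fraud: 0.24 × 0.81 × 0.78 × 0.09 × 0.88 = 0.012009
Odds(malware delivery : advance-fee fraud) = 4.055e-05 / 0.012009 ≈ 0.00338.

0.00338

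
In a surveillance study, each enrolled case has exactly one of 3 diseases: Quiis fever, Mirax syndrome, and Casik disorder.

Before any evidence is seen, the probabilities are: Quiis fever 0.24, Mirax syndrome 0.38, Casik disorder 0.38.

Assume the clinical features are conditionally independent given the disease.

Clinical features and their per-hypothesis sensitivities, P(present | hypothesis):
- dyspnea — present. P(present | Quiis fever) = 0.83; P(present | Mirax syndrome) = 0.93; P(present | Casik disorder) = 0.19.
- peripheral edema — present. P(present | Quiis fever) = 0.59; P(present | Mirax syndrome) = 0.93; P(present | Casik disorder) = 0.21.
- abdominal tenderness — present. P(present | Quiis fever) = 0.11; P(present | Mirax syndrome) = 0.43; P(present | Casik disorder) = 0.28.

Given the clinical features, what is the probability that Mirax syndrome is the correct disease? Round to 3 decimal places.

By Bayes' rule with conditional independence, the unnormalized weight for each hypothesis is prior × ∏ likelihoods:
  Quiis fever: 0.24 × 0.83 × 0.59 × 0.11 = 0.012928
  Mirax syndrome: 0.38 × 0.93 × 0.93 × 0.43 = 0.14132
  Casik disorder: 0.38 × 0.19 × 0.21 × 0.28 = 0.0042454
Marginal likelihood of the evidence = 0.1585.
P(Mirax syndrome | evidence) = 0.14132 / 0.1585 ≈ 0.892.

0.892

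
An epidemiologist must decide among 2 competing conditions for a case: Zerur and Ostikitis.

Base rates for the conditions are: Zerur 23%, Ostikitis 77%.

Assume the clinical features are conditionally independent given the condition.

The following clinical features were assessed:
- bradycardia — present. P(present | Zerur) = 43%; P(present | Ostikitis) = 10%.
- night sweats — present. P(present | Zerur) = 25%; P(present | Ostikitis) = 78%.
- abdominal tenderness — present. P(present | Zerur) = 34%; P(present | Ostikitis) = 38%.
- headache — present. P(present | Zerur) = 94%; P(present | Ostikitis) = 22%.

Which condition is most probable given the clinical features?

Zerur

For each hypothesis, the unnormalized posterior weight is prior × product of the clinical feature likelihoods:
  Zerur: 0.23 × 0.43 × 0.25 × 0.34 × 0.94 = 0.0079021
  Ostikitis: 0.77 × 0.10 × 0.78 × 0.38 × 0.22 = 0.005021
Normalizing constant Z = 0.0079021 + 0.005021 = 0.012923.
P(Zerur | evidence) ≈ 0.0079021 / 0.012923 ≈ 0.611
P(Ostikitis | evidence) ≈ 0.005021 / 0.012923 ≈ 0.389
The largest is 0.611, so Zerur is most probable.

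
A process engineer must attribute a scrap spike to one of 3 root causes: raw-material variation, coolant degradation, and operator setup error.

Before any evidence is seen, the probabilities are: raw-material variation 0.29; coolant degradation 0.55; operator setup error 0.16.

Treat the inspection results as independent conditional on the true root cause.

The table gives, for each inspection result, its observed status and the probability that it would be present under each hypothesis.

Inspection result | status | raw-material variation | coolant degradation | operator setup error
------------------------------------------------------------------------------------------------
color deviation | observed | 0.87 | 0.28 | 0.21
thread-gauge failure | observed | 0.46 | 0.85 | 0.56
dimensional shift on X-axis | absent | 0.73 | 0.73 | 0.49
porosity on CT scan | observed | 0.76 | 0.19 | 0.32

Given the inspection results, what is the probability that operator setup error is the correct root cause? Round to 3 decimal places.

0.091

By Bayes' rule with conditional independence, the unnormalized weight for each hypothesis is prior × ∏ likelihoods (using 1 − P(present | H) for each absent inspection result):
  raw-material variation: 0.29 × 0.87 × 0.46 × (1 − 0.73) × 0.76 = 0.023815
  coolant degradation: 0.55 × 0.28 × 0.85 × (1 − 0.73) × 0.19 = 0.0067152
  operator setup error: 0.16 × 0.21 × 0.56 × (1 − 0.49) × 0.32 = 0.0030708
Marginal likelihood of the evidence = 0.033601.
P(operator setup error | evidence) = 0.0030708 / 0.033601 ≈ 0.091.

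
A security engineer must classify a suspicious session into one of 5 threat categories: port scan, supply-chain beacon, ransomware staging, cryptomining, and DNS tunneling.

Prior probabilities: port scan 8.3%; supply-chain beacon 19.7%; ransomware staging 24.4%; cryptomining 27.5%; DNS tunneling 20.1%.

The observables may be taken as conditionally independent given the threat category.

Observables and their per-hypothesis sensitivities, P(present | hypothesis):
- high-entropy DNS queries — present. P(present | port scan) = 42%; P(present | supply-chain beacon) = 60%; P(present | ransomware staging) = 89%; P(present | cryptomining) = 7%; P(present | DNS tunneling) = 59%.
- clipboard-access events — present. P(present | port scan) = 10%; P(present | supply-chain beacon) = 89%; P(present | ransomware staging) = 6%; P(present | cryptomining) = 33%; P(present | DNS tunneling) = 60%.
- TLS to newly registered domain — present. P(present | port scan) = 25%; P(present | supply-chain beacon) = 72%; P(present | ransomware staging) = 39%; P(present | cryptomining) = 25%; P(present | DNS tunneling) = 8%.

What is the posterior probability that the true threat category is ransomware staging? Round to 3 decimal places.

0.057

Multiply each prior by the joint likelihood of the observable pattern:
  port scan: 0.083 × 0.42 × 0.10 × 0.25 = 0.0008715
  supply-chain beacon: 0.197 × 0.60 × 0.89 × 0.72 = 0.075743
  ransomware staging: 0.244 × 0.89 × 0.06 × 0.39 = 0.0050815
  cryptomining: 0.275 × 0.07 × 0.33 × 0.25 = 0.0015881
  DNS tunneling: 0.201 × 0.59 × 0.60 × 0.08 = 0.0056923
The unnormalized weights sum to 0.088976.
P(ransomware staging | evidence) = 0.0050815 / 0.088976 ≈ 0.057.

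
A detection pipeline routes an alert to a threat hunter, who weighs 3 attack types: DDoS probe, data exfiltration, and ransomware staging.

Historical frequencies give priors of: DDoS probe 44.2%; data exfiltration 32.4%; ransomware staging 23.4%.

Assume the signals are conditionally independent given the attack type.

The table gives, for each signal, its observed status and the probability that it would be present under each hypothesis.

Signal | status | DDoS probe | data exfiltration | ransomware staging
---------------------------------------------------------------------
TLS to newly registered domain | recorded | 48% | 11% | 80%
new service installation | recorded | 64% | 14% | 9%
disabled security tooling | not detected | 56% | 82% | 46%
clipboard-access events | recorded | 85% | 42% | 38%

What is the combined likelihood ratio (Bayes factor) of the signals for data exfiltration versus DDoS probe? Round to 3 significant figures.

Joint likelihood of the signal pattern under each hypothesis (using 1 − P(present | H) for each absent signal):
  data exfiltration: 0.11 × 0.14 × (1 − 0.82) × 0.42 = 0.0011642
  DDoS probe: 0.48 × 0.64 × (1 − 0.56) × 0.85 = 0.11489
Bayes factor = 0.0011642 / 0.11489 ≈ 0.0101

0.0101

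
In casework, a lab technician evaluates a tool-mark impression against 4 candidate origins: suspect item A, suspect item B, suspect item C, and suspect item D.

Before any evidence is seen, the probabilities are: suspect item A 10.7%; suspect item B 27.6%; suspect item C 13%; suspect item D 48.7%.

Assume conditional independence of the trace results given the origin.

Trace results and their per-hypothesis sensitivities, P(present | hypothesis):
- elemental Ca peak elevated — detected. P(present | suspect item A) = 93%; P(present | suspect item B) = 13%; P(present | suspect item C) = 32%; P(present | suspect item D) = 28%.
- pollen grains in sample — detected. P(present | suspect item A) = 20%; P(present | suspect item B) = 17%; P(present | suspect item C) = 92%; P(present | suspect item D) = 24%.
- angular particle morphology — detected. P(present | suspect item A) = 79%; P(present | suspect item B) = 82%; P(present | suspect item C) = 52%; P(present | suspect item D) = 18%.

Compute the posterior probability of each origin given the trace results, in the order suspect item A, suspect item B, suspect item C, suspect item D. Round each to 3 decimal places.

0.338, 0.108, 0.428, 0.127

By Bayes' rule with conditional independence, the unnormalized weight for each hypothesis is prior × ∏ likelihoods:
  suspect item A: 0.107 × 0.93 × 0.20 × 0.79 = 0.015723
  suspect item B: 0.276 × 0.13 × 0.17 × 0.82 = 0.0050017
  suspect item C: 0.130 × 0.32 × 0.92 × 0.52 = 0.019901
  suspect item D: 0.487 × 0.28 × 0.24 × 0.18 = 0.0058908
Marginal likelihood of the evidence = 0.046516.
P(suspect item A | evidence) = 0.015723 / 0.046516 ≈ 0.338
P(suspect item B | evidence) = 0.0050017 / 0.046516 ≈ 0.108
P(suspect item C | evidence) = 0.019901 / 0.046516 ≈ 0.428
P(suspect item D | evidence) = 0.0058908 / 0.046516 ≈ 0.127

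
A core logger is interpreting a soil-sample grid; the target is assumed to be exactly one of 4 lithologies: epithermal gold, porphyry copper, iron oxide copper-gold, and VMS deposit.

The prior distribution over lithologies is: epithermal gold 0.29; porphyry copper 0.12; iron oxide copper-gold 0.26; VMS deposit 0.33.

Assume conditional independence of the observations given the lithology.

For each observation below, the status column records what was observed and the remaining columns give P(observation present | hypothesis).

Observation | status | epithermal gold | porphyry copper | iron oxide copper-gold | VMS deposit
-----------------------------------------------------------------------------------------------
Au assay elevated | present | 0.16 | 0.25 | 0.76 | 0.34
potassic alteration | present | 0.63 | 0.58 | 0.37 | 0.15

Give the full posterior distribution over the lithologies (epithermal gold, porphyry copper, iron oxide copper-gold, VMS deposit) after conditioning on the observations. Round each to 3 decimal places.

For each hypothesis, the unnormalized posterior weight is prior × product of the observation likelihoods:
  epithermal gold: 0.29 × 0.16 × 0.63 = 0.029232
  porphyry copper: 0.12 × 0.25 × 0.58 = 0.0174
  iron oxide copper-gold: 0.26 × 0.76 × 0.37 = 0.073112
  VMS deposit: 0.33 × 0.34 × 0.15 = 0.01683
Marginal likelihood of the evidence = 0.13657.
P(epithermal gold | evidence) = 0.029232 / 0.13657 ≈ 0.214
P(porphyry copper | evidence) = 0.0174 / 0.13657 ≈ 0.127
P(iron oxide copper-gold | evidence) = 0.073112 / 0.13657 ≈ 0.535
P(VMS deposit | evidence) = 0.01683 / 0.13657 ≈ 0.123

0.214, 0.127, 0.535, 0.123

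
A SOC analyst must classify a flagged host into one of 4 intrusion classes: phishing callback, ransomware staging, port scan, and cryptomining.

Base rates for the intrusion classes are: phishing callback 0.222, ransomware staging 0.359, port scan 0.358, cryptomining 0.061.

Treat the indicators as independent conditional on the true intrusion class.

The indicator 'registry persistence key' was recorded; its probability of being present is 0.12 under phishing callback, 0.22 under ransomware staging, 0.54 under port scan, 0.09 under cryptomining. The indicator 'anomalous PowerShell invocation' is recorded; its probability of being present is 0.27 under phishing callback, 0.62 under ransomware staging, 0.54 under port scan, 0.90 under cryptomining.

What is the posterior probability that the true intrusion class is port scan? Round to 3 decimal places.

Multiply each prior by the joint likelihood of the indicator pattern:
  phishing callback: 0.222 × 0.12 × 0.27 = 0.0071928
  ransomware staging: 0.359 × 0.22 × 0.62 = 0.048968
  port scan: 0.358 × 0.54 × 0.54 = 0.10439
  cryptomining: 0.061 × 0.09 × 0.90 = 0.004941
The unnormalized weights sum to 0.16549.
P(port scan | evidence) = 0.10439 / 0.16549 ≈ 0.631.

0.631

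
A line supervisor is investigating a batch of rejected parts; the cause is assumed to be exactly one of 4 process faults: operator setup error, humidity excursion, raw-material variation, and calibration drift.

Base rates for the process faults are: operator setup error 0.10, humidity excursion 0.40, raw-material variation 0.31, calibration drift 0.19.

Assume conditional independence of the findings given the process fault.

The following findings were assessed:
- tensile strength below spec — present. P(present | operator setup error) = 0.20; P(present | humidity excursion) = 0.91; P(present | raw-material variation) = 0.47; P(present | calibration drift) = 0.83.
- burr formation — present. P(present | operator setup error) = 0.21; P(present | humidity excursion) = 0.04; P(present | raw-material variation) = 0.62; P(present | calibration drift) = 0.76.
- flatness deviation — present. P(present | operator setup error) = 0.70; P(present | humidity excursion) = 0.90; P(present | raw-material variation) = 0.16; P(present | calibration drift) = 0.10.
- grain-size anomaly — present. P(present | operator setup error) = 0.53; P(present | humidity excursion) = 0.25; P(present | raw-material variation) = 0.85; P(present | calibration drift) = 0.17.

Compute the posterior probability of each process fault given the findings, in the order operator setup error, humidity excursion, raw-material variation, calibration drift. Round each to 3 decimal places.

0.081, 0.171, 0.641, 0.106

Multiply each prior by the joint likelihood of the evidence pattern:
  operator setup error: 0.10 × 0.20 × 0.21 × 0.70 × 0.53 = 0.0015582
  humidity excursion: 0.40 × 0.91 × 0.04 × 0.90 × 0.25 = 0.003276
  raw-material variation: 0.31 × 0.47 × 0.62 × 0.16 × 0.85 = 0.012285
  calibration drift: 0.19 × 0.83 × 0.76 × 0.10 × 0.17 = 0.0020375
Marginal likelihood of the evidence = 0.019157.
P(operator setup error | evidence) = 0.0015582 / 0.019157 ≈ 0.081
P(humidity excursion | evidence) = 0.003276 / 0.019157 ≈ 0.171
P(raw-material variation | evidence) = 0.012285 / 0.019157 ≈ 0.641
P(calibration drift | evidence) = 0.0020375 / 0.019157 ≈ 0.106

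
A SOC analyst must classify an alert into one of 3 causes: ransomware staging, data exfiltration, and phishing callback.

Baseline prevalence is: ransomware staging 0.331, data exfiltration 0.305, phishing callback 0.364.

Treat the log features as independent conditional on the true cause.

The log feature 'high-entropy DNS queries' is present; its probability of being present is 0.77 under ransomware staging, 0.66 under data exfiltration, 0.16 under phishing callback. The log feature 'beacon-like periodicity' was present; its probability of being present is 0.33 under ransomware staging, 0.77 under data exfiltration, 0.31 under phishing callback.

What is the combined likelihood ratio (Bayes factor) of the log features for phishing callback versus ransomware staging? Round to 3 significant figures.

0.195

Take the product of per-log feature likelihoods under each hypothesis, then divide.
  phishing callback: 0.16 × 0.31 = 0.0496
  ransomware staging: 0.77 × 0.33 = 0.2541
Bayes factor = 0.0496 / 0.2541 ≈ 0.195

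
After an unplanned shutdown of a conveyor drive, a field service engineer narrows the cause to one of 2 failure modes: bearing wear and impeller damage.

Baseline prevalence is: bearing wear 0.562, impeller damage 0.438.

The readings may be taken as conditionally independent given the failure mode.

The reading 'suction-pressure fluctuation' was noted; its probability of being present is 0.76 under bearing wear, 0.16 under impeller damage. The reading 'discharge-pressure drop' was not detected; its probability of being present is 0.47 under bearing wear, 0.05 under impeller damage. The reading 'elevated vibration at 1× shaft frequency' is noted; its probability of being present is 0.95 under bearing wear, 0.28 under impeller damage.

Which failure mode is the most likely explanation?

bearing wear

For each hypothesis, the unnormalized posterior weight is prior × product of the reading likelihoods (using 1 − P(present | H) for each absent reading):
  bearing wear: 0.562 × 0.76 × (1 − 0.47) × 0.95 = 0.21505
  impeller damage: 0.438 × 0.16 × (1 − 0.05) × 0.28 = 0.018641
Normalizing constant Z = 0.21505 + 0.018641 = 0.2337.
P(bearing wear | evidence) ≈ 0.21505 / 0.2337 ≈ 0.920
P(impeller damage | evidence) ≈ 0.018641 / 0.2337 ≈ 0.080
The largest is 0.920, so bearing wear is most probable.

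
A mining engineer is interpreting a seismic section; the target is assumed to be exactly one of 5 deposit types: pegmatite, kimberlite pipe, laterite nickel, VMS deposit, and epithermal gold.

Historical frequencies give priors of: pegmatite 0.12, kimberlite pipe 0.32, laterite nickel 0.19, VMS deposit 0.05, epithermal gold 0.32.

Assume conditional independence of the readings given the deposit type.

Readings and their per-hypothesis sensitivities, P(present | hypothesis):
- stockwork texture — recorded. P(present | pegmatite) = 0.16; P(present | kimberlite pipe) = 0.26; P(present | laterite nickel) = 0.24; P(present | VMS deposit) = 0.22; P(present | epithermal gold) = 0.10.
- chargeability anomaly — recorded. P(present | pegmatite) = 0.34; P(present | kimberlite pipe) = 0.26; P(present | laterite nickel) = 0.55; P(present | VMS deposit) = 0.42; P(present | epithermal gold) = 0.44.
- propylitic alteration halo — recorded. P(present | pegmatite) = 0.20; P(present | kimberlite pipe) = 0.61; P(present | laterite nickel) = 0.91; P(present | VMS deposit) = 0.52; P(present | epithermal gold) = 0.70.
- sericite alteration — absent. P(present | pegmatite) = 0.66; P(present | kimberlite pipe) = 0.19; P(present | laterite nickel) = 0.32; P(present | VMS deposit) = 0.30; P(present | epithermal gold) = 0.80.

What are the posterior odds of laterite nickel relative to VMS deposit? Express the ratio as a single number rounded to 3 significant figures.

Posterior odds equal prior odds times the likelihood ratio; only the two competing hypotheses matter (using 1 − P(present | H) for each absent reading).
  laterite nickel: 0.19 × 0.24 × 0.55 × 0.91 × (1 − 0.32) = 0.01552
  VMS deposit: 0.05 × 0.22 × 0.42 × 0.52 × (1 − 0.30) = 0.0016817
Odds(laterite nickel : VMS deposit) = 0.01552 / 0.0016817 ≈ 9.23.

9.23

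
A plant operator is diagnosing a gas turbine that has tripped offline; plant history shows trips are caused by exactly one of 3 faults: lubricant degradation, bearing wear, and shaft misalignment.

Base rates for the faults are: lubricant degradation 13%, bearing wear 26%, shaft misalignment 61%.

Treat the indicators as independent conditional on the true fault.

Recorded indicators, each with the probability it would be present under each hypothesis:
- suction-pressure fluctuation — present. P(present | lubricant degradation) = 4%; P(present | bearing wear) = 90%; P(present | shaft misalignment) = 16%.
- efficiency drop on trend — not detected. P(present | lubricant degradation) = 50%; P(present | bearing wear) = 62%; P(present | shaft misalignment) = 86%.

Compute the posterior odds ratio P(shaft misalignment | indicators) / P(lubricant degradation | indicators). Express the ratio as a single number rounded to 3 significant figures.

The normalizing constant cancels in an odds ratio, so compute prior × likelihood for the two hypotheses only (using 1 − P(present | H) for each absent indicator):
  shaft misalignment: 0.61 × 0.16 × (1 − 0.86) = 0.013664
  lubricant degradation: 0.13 × 0.04 × (1 − 0.50) = 0.0026
Posterior odds = 0.013664 / 0.0026 ≈ 5.26.

5.26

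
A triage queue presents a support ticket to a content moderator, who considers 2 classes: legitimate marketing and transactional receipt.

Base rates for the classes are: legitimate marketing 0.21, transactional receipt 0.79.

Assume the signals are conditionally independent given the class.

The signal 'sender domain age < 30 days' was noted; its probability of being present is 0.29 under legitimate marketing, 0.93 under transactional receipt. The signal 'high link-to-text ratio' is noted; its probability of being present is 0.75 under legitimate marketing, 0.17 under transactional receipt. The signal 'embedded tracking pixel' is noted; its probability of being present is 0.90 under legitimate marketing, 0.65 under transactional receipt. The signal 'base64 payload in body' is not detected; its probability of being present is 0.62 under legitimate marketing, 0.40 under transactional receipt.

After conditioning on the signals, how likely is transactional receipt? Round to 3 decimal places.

0.757

Multiply each prior by the joint likelihood of the signal pattern (using 1 − P(present | H) for each absent signal):
  legitimate marketing: 0.21 × 0.29 × 0.75 × 0.90 × (1 − 0.62) = 0.015621
  transactional receipt: 0.79 × 0.93 × 0.17 × 0.65 × (1 − 0.40) = 0.048711
Marginal likelihood of the evidence = 0.064331.
P(transactional receipt | evidence) = 0.048711 / 0.064331 ≈ 0.757.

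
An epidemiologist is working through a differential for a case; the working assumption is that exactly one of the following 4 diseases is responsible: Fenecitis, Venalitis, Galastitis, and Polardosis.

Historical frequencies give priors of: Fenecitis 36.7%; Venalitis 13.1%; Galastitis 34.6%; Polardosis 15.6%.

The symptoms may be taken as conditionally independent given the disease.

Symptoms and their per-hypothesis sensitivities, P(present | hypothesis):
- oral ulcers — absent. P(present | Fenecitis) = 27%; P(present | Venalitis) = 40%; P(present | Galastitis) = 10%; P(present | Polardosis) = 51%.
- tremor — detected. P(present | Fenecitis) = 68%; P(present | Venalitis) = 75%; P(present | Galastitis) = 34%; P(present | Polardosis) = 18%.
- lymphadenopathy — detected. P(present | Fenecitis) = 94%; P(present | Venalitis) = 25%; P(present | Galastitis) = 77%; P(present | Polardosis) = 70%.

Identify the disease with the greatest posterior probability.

By Bayes' rule with conditional independence, the unnormalized weight for each hypothesis is prior × ∏ likelihoods (using 1 − P(present | H) for each absent symptom):
  Fenecitis: 0.367 × (1 − 0.27) × 0.68 × 0.94 = 0.17125
  Venalitis: 0.131 × (1 − 0.40) × 0.75 × 0.25 = 0.014738
  Galastitis: 0.346 × (1 − 0.10) × 0.34 × 0.77 = 0.081525
  Polardosis: 0.156 × (1 − 0.51) × 0.18 × 0.70 = 0.0096314
Marginal likelihood of the evidence = 0.27714.
P(Fenecitis | evidence) ≈ 0.17125 / 0.27714 ≈ 0.618
P(Venalitis | evidence) ≈ 0.014738 / 0.27714 ≈ 0.053
P(Galastitis | evidence) ≈ 0.081525 / 0.27714 ≈ 0.294
P(Polardosis | evidence) ≈ 0.0096314 / 0.27714 ≈ 0.035
The largest is 0.618, so Fenecitis is most probable.

Fenecitis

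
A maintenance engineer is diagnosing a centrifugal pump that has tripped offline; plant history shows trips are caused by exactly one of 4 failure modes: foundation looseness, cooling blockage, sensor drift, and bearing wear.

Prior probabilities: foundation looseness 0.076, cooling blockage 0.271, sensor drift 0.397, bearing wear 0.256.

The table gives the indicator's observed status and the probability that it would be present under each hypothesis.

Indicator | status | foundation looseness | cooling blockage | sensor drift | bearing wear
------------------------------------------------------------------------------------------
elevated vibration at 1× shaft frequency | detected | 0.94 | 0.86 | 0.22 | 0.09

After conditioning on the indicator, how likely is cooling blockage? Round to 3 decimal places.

For each hypothesis, the unnormalized posterior weight is prior × likelihood:
  foundation looseness: 0.076 × 0.94 = 0.07144
  cooling blockage: 0.271 × 0.86 = 0.23306
  sensor drift: 0.397 × 0.22 = 0.08734
  bearing wear: 0.256 × 0.09 = 0.02304
Normalizing constant Z = 0.07144 + 0.23306 + 0.08734 + 0.02304 = 0.41488.
P(cooling blockage | evidence) = 0.23306 / 0.41488 ≈ 0.562.

0.562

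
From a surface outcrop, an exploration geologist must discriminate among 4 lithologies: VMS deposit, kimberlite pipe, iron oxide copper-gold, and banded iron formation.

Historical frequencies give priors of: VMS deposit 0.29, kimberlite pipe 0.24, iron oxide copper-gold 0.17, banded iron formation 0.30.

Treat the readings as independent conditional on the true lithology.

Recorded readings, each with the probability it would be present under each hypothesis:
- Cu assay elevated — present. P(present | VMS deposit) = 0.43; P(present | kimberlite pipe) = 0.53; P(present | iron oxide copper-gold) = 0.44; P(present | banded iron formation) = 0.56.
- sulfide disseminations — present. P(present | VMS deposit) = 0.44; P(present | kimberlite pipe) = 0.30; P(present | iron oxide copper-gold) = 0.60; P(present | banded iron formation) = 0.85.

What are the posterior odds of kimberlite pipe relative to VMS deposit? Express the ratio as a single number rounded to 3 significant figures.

0.695

Posterior odds equal prior odds times the likelihood ratio; only the two competing hypotheses matter.
  kimberlite pipe: 0.24 × 0.53 × 0.30 = 0.03816
  VMS deposit: 0.29 × 0.43 × 0.44 = 0.054868
Posterior odds = 0.03816 / 0.054868 ≈ 0.695.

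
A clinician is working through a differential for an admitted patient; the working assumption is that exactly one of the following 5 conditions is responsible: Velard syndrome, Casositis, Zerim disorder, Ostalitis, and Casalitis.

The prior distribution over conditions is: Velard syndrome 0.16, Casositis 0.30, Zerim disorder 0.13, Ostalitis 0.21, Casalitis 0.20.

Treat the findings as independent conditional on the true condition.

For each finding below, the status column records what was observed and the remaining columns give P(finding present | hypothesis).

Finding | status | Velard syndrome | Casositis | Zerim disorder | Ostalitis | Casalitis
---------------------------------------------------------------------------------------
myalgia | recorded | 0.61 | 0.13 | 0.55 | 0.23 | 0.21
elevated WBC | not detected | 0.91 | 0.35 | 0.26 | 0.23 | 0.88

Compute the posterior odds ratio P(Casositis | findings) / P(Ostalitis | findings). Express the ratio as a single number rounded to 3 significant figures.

The normalizing constant cancels in an odds ratio, so compute prior × likelihood for the two hypotheses only (using 1 − P(present | H) for each absent finding):
  Casositis: 0.30 × 0.13 × (1 − 0.35) = 0.02535
  Ostalitis: 0.21 × 0.23 × (1 − 0.23) = 0.037191
Odds(Casositis : Ostalitis) = 0.02535 / 0.037191 ≈ 0.682.

0.682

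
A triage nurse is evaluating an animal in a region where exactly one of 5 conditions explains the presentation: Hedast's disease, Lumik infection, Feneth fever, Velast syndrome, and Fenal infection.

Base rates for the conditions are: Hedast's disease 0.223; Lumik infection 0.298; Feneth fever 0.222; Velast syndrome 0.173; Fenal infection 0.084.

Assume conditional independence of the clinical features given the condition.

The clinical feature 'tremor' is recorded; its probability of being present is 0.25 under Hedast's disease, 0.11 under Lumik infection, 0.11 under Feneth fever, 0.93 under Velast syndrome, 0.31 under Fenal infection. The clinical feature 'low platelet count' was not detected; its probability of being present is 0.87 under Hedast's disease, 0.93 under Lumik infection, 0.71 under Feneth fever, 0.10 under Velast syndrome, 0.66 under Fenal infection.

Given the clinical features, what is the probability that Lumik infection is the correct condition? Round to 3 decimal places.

0.013

For each hypothesis, the unnormalized posterior weight is prior × product of the clinical feature likelihoods (using 1 − P(present | H) for each absent clinical feature):
  Hedast's disease: 0.223 × 0.25 × (1 − 0.87) = 0.0072475
  Lumik infection: 0.298 × 0.11 × (1 − 0.93) = 0.0022946
  Feneth fever: 0.222 × 0.11 × (1 − 0.71) = 0.0070818
  Velast syndrome: 0.173 × 0.93 × (1 − 0.10) = 0.1448
  Fenal infection: 0.084 × 0.31 × (1 − 0.66) = 0.0088536
The unnormalized weights sum to 0.17028.
P(Lumik infection | evidence) = 0.0022946 / 0.17028 ≈ 0.013.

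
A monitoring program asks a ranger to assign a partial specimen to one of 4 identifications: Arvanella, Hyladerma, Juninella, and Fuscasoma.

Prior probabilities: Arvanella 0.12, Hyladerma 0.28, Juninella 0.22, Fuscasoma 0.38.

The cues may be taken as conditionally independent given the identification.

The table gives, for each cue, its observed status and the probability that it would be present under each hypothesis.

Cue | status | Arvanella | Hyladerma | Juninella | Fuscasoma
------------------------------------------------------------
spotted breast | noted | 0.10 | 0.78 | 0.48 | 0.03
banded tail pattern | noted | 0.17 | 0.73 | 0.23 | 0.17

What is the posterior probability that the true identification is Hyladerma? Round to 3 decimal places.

By Bayes' rule with conditional independence, the unnormalized weight for each hypothesis is prior × ∏ likelihoods:
  Arvanella: 0.12 × 0.10 × 0.17 = 0.00204
  Hyladerma: 0.28 × 0.78 × 0.73 = 0.15943
  Juninella: 0.22 × 0.48 × 0.23 = 0.024288
  Fuscasoma: 0.38 × 0.03 × 0.17 = 0.001938
Normalizing constant Z = 0.00204 + 0.15943 + 0.024288 + 0.001938 = 0.1877.
P(Hyladerma | evidence) = 0.15943 / 0.1877 ≈ 0.849.

0.849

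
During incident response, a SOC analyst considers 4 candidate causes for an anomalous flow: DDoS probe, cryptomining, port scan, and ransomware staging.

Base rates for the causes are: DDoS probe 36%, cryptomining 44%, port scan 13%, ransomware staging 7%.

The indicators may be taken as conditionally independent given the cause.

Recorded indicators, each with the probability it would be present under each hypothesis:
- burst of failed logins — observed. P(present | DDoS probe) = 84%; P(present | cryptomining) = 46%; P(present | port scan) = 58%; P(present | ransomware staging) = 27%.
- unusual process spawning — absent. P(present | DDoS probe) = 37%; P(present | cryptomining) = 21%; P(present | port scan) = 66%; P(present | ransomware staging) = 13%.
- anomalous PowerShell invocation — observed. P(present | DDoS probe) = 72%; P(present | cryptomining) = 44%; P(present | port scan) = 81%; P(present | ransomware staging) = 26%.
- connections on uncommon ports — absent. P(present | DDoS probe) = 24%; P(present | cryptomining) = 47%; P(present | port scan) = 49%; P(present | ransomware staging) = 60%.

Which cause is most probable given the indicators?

DDoS probe

By Bayes' rule with conditional independence, the unnormalized weight for each hypothesis is prior × ∏ likelihoods (using 1 − P(present | H) for each absent indicator):
  DDoS probe: 0.36 × 0.84 × (1 − 0.37) × 0.72 × (1 − 0.24) = 0.10425
  cryptomining: 0.44 × 0.46 × (1 − 0.21) × 0.44 × (1 − 0.47) = 0.037288
  port scan: 0.13 × 0.58 × (1 − 0.66) × 0.81 × (1 − 0.49) = 0.01059
  ransomware staging: 0.07 × 0.27 × (1 − 0.13) × 0.26 × (1 − 0.60) = 0.0017101
Marginal likelihood of the evidence = 0.15384.
P(DDoS probe | evidence) ≈ 0.10425 / 0.15384 ≈ 0.678
P(cryptomining | evidence) ≈ 0.037288 / 0.15384 ≈ 0.242
P(port scan | evidence) ≈ 0.01059 / 0.15384 ≈ 0.069
P(ransomware staging | evidence) ≈ 0.0017101 / 0.15384 ≈ 0.011
The largest is 0.678, so DDoS probe is most probable.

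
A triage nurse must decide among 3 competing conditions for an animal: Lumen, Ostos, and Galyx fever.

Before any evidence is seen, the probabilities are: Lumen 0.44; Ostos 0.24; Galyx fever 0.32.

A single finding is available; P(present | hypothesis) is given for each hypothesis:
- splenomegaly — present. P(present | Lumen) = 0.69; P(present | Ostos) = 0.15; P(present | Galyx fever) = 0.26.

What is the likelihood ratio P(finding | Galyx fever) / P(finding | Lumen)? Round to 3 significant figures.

Likelihood of this finding under each hypothesis:
  Galyx fever: 0.26
  Lumen: 0.69
Bayes factor = 0.26 / 0.69 ≈ 0.377

0.377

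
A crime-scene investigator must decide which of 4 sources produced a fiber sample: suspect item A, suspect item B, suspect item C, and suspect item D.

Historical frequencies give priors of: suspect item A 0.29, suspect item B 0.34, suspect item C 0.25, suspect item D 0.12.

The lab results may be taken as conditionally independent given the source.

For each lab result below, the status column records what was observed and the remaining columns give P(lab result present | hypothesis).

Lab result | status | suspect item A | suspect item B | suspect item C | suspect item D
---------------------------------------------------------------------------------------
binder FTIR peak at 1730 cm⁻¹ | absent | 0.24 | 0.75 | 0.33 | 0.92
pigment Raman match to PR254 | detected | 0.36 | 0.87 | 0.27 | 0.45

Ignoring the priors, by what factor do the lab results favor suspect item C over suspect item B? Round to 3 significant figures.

Joint likelihood of the lab result pattern under each hypothesis (using 1 − P(present | H) for each absent lab result):
  suspect item C: (1 − 0.33) × 0.27 = 0.1809
  suspect item B: (1 − 0.75) × 0.87 = 0.2175
Bayes factor = 0.1809 / 0.2175 ≈ 0.832

0.832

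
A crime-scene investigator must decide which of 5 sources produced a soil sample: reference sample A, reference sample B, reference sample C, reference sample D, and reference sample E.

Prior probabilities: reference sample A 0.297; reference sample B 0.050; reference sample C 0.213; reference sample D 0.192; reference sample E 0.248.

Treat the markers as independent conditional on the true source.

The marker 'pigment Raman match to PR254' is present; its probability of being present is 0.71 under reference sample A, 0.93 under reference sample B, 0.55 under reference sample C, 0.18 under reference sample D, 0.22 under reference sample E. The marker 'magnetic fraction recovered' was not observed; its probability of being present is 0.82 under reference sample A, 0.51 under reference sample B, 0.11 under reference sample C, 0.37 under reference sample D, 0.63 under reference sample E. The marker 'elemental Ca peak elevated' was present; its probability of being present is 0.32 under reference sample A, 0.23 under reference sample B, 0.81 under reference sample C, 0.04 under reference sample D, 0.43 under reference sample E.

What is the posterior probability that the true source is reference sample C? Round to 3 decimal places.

Multiply each prior by the joint likelihood of the marker pattern (using 1 − P(present | H) for each absent marker):
  reference sample A: 0.297 × 0.71 × (1 − 0.82) × 0.32 = 0.012146
  reference sample B: 0.050 × 0.93 × (1 − 0.51) × 0.23 = 0.0052406
  reference sample C: 0.213 × 0.55 × (1 − 0.11) × 0.81 = 0.084453
  reference sample D: 0.192 × 0.18 × (1 − 0.37) × 0.04 = 0.00087091
  reference sample E: 0.248 × 0.22 × (1 − 0.63) × 0.43 = 0.0086805
Marginal likelihood of the evidence = 0.11139.
P(reference sample C | evidence) = 0.084453 / 0.11139 ≈ 0.758.

0.758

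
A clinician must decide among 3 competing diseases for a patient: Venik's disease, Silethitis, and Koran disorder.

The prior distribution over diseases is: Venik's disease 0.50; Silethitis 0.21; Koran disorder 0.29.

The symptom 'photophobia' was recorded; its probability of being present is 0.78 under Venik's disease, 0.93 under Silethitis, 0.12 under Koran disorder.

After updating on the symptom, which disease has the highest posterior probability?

Venik's disease

For each hypothesis, the unnormalized posterior weight is prior × likelihood:
  Venik's disease: 0.50 × 0.78 = 0.39
  Silethitis: 0.21 × 0.93 = 0.1953
  Koran disorder: 0.29 × 0.12 = 0.0348
The unnormalized weights sum to 0.6201.
P(Venik's disease | evidence) ≈ 0.39 / 0.6201 ≈ 0.629
P(Silethitis | evidence) ≈ 0.1953 / 0.6201 ≈ 0.315
P(Koran disorder | evidence) ≈ 0.0348 / 0.6201 ≈ 0.056
The largest is 0.629, so Venik's disease is most probable.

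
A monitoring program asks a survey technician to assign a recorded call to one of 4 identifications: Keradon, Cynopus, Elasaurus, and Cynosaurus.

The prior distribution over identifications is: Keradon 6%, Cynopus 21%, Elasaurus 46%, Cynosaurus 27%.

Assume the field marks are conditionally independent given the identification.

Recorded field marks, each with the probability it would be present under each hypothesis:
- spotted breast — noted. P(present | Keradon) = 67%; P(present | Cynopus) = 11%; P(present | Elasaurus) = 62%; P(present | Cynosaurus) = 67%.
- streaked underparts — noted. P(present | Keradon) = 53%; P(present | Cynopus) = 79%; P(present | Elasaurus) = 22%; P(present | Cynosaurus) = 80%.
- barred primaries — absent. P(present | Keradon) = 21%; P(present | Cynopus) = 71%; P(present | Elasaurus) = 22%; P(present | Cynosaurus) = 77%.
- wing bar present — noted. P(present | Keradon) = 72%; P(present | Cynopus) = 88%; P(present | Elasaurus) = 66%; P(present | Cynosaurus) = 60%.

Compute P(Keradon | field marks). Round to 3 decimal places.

0.176

By Bayes' rule with conditional independence, the unnormalized weight for each hypothesis is prior × ∏ likelihoods (using 1 − P(present | H) for each absent field mark):
  Keradon: 0.06 × 0.67 × 0.53 × (1 − 0.21) × 0.72 = 0.012119
  Cynopus: 0.21 × 0.11 × 0.79 × (1 − 0.71) × 0.88 = 0.0046571
  Elasaurus: 0.46 × 0.62 × 0.22 × (1 − 0.22) × 0.66 = 0.032301
  Cynosaurus: 0.27 × 0.67 × 0.80 × (1 − 0.77) × 0.60 = 0.019971
The unnormalized weights sum to 0.069048.
P(Keradon | evidence) = 0.012119 / 0.069048 ≈ 0.176.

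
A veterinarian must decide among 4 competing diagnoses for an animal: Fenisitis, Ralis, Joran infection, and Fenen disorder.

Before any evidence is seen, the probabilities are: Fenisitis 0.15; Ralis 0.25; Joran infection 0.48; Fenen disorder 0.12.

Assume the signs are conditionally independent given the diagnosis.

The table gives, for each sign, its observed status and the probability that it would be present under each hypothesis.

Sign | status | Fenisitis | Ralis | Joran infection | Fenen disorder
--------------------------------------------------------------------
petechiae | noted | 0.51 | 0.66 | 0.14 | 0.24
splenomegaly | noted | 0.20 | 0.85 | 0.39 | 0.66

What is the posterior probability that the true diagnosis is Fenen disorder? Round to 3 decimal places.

By Bayes' rule with conditional independence, the unnormalized weight for each hypothesis is prior × ∏ likelihoods:
  Fenisitis: 0.15 × 0.51 × 0.20 = 0.0153
  Ralis: 0.25 × 0.66 × 0.85 = 0.14025
  Joran infection: 0.48 × 0.14 × 0.39 = 0.026208
  Fenen disorder: 0.12 × 0.24 × 0.66 = 0.019008
Normalizing constant Z = 0.0153 + 0.14025 + 0.026208 + 0.019008 = 0.20077.
P(Fenen disorder | evidence) = 0.019008 / 0.20077 ≈ 0.095.

0.095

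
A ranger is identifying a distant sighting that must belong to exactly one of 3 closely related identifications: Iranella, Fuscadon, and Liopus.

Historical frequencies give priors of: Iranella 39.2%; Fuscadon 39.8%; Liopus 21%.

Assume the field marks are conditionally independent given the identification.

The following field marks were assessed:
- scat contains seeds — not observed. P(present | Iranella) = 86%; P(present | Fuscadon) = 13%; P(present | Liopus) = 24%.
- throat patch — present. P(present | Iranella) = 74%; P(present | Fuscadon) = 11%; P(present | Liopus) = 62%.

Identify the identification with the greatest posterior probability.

Liopus

Multiply each prior by the joint likelihood of the field mark pattern (using 1 − P(present | H) for each absent field mark):
  Iranella: 0.392 × (1 − 0.86) × 0.74 = 0.040611
  Fuscadon: 0.398 × (1 − 0.13) × 0.11 = 0.038089
  Liopus: 0.210 × (1 − 0.24) × 0.62 = 0.098952
Marginal likelihood of the evidence = 0.17765.
P(Iranella | evidence) ≈ 0.040611 / 0.17765 ≈ 0.229
P(Fuscadon | evidence) ≈ 0.038089 / 0.17765 ≈ 0.214
P(Liopus | evidence) ≈ 0.098952 / 0.17765 ≈ 0.557
The largest is 0.557, so Liopus is most probable.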